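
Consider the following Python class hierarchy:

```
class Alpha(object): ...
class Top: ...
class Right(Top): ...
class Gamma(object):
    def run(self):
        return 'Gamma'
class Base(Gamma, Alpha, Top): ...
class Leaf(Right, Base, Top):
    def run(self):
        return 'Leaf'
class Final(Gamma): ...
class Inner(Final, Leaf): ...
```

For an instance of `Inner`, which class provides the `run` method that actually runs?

L[Inner] = Inner + merge(L[Final], L[Leaf], [Final Leaf])
  take Final:  [Final Gamma object] + [Leaf Right Base Gamma Alpha Top object] + [Final Leaf]
  take Leaf:  [Gamma object] + [Leaf Right Base Gamma Alpha Top object] + [Leaf]
  take Right:  [Gamma object] + [Right Base Gamma Alpha Top object]
  take Base:  [Gamma object] + [Base Gamma Alpha Top object]
  take Gamma:  [Gamma object] + [Gamma Alpha Top object]
  take Alpha:  [object] + [Alpha Top object]
  take Top:  [object] + [Top object]
  take object:  [object] + [object]
MRO: Inner Final Leaf Right Base Gamma Alpha Top object
run is defined in: Gamma, Leaf. First along the MRO is Leaf.

Leaf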